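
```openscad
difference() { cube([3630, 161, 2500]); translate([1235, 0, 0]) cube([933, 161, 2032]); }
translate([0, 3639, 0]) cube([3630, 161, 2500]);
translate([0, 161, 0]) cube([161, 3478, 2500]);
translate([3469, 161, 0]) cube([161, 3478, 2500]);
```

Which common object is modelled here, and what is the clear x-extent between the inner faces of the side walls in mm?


A single room. The interior width is 3308 mm.

Four walls enclosing a rectangle with a door in the front wall — a room. Outside width 3630 minus two 161 mm walls gives 3308 mm.


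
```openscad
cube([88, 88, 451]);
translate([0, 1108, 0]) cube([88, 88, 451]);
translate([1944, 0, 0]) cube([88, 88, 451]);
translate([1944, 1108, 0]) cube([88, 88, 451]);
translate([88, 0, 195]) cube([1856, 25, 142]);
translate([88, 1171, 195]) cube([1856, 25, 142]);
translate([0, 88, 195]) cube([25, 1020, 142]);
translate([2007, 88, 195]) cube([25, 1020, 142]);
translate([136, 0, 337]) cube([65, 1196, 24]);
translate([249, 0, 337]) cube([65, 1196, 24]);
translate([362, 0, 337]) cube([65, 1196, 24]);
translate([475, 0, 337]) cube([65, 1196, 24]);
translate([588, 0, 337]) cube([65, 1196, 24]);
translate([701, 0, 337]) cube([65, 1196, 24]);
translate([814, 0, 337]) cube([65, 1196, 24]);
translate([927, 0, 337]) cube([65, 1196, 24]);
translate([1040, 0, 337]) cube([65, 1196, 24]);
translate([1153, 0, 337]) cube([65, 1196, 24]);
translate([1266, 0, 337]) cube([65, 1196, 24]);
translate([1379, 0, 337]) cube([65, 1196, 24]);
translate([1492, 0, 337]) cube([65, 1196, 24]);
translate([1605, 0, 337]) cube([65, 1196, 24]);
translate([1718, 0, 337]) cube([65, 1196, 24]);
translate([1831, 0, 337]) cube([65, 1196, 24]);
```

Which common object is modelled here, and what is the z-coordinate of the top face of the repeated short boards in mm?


A bed frame. The slat-top height is 361 mm.

Four posts, four rails, and a row of slats — a bed frame. Slats sit on the rails at z = 195 + 142 = 337; with slat thickness 24, the top is 361 mm.


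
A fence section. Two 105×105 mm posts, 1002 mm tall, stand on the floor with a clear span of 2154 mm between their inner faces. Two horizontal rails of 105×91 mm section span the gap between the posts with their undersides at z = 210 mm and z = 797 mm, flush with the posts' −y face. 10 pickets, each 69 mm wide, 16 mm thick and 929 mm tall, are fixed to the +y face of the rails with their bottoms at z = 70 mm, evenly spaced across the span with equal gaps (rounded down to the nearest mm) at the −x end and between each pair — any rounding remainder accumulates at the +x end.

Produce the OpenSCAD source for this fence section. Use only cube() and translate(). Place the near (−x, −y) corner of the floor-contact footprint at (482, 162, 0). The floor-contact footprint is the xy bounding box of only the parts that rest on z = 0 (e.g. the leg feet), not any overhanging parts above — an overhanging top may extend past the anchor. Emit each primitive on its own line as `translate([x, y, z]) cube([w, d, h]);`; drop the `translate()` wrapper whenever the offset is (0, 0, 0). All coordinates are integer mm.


translate([482, 162, 0]) cube([105, 105, 1002]);
translate([2741, 162, 0]) cube([105, 105, 1002]);
translate([587, 162, 210]) cube([2154, 105, 91]);
translate([587, 162, 797]) cube([2154, 105, 91]);
translate([720, 267, 70]) cube([69, 16, 929]);
translate([922, 267, 70]) cube([69, 16, 929]);
translate([1124, 267, 70]) cube([69, 16, 929]);
translate([1326, 267, 70]) cube([69, 16, 929]);
translate([1528, 267, 70]) cube([69, 16, 929]);
translate([1730, 267, 70]) cube([69, 16, 929]);
translate([1932, 267, 70]) cube([69, 16, 929]);
translate([2134, 267, 70]) cube([69, 16, 929]);
translate([2336, 267, 70]) cube([69, 16, 929]);
translate([2538, 267, 70]) cube([69, 16, 929]);


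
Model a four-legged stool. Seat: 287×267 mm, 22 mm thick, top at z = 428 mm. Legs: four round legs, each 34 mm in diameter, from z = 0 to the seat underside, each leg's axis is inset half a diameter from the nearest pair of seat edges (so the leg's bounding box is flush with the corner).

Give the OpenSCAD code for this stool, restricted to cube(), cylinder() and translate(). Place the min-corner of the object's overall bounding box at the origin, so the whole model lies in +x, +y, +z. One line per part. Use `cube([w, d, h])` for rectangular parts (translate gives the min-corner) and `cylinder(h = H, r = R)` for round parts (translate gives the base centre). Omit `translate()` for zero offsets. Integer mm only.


translate([0, 0, 406]) cube([287, 267, 22]);
translate([17, 17, 0]) cylinder(h = 406, r = 17);
translate([270, 17, 0]) cylinder(h = 406, r = 17);
translate([17, 250, 0]) cylinder(h = 406, r = 17);
translate([270, 250, 0]) cylinder(h = 406, r = 17);


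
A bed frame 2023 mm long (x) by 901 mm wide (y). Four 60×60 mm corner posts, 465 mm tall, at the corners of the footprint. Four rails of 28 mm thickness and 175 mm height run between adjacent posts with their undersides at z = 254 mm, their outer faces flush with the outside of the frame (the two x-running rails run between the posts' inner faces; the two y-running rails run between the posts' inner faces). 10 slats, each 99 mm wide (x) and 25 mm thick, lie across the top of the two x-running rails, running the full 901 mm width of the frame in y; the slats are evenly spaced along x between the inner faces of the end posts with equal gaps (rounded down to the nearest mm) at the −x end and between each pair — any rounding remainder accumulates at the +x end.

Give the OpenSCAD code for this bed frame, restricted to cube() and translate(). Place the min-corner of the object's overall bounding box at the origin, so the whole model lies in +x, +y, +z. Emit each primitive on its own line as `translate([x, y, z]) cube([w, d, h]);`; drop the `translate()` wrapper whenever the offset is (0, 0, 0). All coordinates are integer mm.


cube([60, 60, 465]);
translate([0, 841, 0]) cube([60, 60, 465]);
translate([1963, 0, 0]) cube([60, 60, 465]);
translate([1963, 841, 0]) cube([60, 60, 465]);
translate([60, 0, 254]) cube([1903, 28, 175]);
translate([60, 873, 254]) cube([1903, 28, 175]);
translate([0, 60, 254]) cube([28, 781, 175]);
translate([1995, 60, 254]) cube([28, 781, 175]);
translate([143, 0, 429]) cube([99, 901, 25]);
translate([325, 0, 429]) cube([99, 901, 25]);
translate([507, 0, 429]) cube([99, 901, 25]);
translate([689, 0, 429]) cube([99, 901, 25]);
translate([871, 0, 429]) cube([99, 901, 25]);
translate([1053, 0, 429]) cube([99, 901, 25]);
translate([1235, 0, 429]) cube([99, 901, 25]);
translate([1417, 0, 429]) cube([99, 901, 25]);
translate([1599, 0, 429]) cube([99, 901, 25]);
translate([1781, 0, 429]) cube([99, 901, 25]);


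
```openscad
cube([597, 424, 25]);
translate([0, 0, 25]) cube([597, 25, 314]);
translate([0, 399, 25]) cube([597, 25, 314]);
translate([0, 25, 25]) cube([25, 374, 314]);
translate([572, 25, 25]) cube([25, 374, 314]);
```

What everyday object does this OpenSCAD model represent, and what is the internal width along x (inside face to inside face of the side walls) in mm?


An open box. The internal width is 547 mm.

A 597×424 base slab with four walls standing on it — an open box. The base is 597 mm wide and the walls are 25 mm thick, so the internal width is 597 − 2 × 25 = 547 mm.


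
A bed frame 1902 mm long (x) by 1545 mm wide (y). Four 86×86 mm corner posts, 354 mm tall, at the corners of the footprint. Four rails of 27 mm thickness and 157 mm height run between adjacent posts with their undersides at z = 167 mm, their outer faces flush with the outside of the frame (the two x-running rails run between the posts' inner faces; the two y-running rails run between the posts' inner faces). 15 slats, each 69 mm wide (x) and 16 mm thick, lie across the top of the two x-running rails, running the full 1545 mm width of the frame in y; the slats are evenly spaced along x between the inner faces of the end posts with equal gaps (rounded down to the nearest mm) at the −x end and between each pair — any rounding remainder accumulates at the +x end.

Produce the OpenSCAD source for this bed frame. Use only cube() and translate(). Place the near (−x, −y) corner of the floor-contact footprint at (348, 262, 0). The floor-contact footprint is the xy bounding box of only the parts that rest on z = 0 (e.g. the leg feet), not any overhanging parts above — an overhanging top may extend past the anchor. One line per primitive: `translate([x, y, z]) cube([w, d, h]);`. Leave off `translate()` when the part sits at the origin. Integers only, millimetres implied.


translate([348, 262, 0]) cube([86, 86, 354]);
translate([348, 1721, 0]) cube([86, 86, 354]);
translate([2164, 262, 0]) cube([86, 86, 354]);
translate([2164, 1721, 0]) cube([86, 86, 354]);
translate([434, 262, 167]) cube([1730, 27, 157]);
translate([434, 1780, 167]) cube([1730, 27, 157]);
translate([348, 348, 167]) cube([27, 1373, 157]);
translate([2223, 348, 167]) cube([27, 1373, 157]);
translate([477, 262, 324]) cube([69, 1545, 16]);
translate([589, 262, 324]) cube([69, 1545, 16]);
translate([701, 262, 324]) cube([69, 1545, 16]);
translate([813, 262, 324]) cube([69, 1545, 16]);
translate([925, 262, 324]) cube([69, 1545, 16]);
translate([1037, 262, 324]) cube([69, 1545, 16]);
translate([1149, 262, 324]) cube([69, 1545, 16]);
translate([1261, 262, 324]) cube([69, 1545, 16]);
translate([1373, 262, 324]) cube([69, 1545, 16]);
translate([1485, 262, 324]) cube([69, 1545, 16]);
translate([1597, 262, 324]) cube([69, 1545, 16]);
translate([1709, 262, 324]) cube([69, 1545, 16]);
translate([1821, 262, 324]) cube([69, 1545, 16]);
translate([1933, 262, 324]) cube([69, 1545, 16]);
translate([2045, 262, 324]) cube([69, 1545, 16]);


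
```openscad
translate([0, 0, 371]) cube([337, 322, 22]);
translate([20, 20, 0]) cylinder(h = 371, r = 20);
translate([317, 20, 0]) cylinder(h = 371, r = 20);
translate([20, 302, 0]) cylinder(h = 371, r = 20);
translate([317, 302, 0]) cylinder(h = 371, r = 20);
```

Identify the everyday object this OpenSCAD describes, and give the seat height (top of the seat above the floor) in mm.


A stool. The seat height is 393 mm.

A 337×322×22 slab at z = 371 on four corner cylinders — a stool. The seat top is 371 + 22 = 393 mm.


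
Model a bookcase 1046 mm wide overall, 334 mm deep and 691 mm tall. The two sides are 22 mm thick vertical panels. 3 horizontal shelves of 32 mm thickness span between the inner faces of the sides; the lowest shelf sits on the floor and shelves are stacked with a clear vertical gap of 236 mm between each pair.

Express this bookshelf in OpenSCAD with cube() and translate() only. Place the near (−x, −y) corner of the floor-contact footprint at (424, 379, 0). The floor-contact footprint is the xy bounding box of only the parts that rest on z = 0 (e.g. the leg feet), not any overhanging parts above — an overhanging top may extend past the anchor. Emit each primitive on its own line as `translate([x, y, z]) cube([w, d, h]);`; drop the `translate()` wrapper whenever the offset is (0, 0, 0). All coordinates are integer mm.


translate([424, 379, 0]) cube([22, 334, 691]);
translate([1448, 379, 0]) cube([22, 334, 691]);
translate([446, 379, 0]) cube([1002, 334, 32]);
translate([446, 379, 268]) cube([1002, 334, 32]);
translate([446, 379, 536]) cube([1002, 334, 32]);


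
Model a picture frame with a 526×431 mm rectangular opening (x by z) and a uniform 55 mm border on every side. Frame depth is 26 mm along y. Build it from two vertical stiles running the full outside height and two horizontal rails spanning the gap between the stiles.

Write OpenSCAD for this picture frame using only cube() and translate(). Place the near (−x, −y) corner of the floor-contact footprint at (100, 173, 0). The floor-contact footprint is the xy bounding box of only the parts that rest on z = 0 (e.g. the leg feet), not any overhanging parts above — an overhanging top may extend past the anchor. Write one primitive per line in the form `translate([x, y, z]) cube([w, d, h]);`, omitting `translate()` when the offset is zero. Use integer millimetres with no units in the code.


translate([100, 173, 0]) cube([55, 26, 541]);
translate([681, 173, 0]) cube([55, 26, 541]);
translate([155, 173, 0]) cube([526, 26, 55]);
translate([155, 173, 486]) cube([526, 26, 55]);


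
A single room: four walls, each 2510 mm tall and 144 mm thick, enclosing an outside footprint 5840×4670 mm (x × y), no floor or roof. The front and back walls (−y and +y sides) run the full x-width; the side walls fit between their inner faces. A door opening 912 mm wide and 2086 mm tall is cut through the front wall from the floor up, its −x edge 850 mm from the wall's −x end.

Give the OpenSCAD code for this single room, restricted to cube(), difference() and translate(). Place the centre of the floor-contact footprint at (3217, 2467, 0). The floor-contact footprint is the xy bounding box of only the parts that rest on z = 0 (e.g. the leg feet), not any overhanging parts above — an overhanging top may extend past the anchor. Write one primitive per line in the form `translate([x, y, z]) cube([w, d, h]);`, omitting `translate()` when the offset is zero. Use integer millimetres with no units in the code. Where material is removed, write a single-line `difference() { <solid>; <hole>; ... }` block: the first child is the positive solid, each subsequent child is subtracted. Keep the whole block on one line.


difference() { translate([297, 132, 0]) cube([5840, 144, 2510]); translate([1147, 132, 0]) cube([912, 144, 2086]); }
translate([297, 4658, 0]) cube([5840, 144, 2510]);
translate([297, 276, 0]) cube([144, 4382, 2510]);
translate([5993, 276, 0]) cube([144, 4382, 2510]);


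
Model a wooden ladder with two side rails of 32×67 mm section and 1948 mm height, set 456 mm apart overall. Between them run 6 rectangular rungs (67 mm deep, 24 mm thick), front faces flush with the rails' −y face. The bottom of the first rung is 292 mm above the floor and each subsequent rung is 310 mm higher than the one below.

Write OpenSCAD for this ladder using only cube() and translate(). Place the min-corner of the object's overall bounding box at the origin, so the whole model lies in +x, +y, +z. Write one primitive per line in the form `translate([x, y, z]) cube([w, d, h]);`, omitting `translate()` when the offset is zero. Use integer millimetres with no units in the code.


cube([32, 67, 1948]);
translate([424, 0, 0]) cube([32, 67, 1948]);
translate([32, 0, 292]) cube([392, 67, 24]);
translate([32, 0, 602]) cube([392, 67, 24]);
translate([32, 0, 912]) cube([392, 67, 24]);
translate([32, 0, 1222]) cube([392, 67, 24]);
translate([32, 0, 1532]) cube([392, 67, 24]);
translate([32, 0, 1842]) cube([392, 67, 24]);


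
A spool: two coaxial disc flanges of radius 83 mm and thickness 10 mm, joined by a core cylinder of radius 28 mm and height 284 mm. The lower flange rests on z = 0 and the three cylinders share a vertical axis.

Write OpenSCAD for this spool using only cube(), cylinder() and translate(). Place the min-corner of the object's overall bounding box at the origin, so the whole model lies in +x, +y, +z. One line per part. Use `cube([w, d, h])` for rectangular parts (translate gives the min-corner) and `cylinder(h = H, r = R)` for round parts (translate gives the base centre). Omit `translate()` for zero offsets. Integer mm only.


translate([83, 83, 0]) cylinder(h = 10, r = 83);
translate([83, 83, 10]) cylinder(h = 284, r = 28);
translate([83, 83, 294]) cylinder(h = 10, r = 83);


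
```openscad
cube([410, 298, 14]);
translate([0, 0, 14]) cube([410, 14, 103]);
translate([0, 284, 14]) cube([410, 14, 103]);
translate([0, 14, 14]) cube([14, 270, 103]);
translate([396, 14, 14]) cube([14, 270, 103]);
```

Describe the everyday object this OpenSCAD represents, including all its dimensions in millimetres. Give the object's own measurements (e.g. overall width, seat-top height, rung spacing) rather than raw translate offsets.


An open-topped rectangular box: outside dimensions 410×298×117 mm, with a uniform wall and base thickness of 14 mm. The base is a full 410×298 slab on the floor; four walls sit on top of the base. The front and back walls (the −y and +y sides) span the full width; the two side walls fit between them.


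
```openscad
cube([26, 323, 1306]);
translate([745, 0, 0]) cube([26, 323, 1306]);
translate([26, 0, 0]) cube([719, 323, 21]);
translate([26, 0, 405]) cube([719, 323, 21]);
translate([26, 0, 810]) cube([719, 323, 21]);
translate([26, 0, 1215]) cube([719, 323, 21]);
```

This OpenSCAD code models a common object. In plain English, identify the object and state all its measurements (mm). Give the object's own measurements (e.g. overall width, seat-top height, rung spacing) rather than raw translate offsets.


An open bookshelf. Two side panels, each 26 mm thick, 323 mm deep and 1306 mm tall, stand 771 mm apart (outside-to-outside). Between them sit 4 shelves, each 21 mm thick and 323 mm deep, spanning the full gap between the sides. The bottom shelf rests on the floor (its underside at z = 0) and the clear gap between one shelf's top and the next shelf's underside is 384 mm.


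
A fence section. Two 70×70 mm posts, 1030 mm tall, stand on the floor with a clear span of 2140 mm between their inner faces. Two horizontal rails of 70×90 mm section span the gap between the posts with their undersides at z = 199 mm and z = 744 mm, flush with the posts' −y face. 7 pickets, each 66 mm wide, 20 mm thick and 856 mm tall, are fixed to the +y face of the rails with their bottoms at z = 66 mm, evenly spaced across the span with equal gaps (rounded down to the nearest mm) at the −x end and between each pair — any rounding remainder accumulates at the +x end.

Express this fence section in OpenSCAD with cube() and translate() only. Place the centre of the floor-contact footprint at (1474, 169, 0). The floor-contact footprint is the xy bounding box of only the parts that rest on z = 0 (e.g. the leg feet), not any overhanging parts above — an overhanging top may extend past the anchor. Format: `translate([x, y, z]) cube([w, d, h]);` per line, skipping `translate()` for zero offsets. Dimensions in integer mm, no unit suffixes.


translate([334, 134, 0]) cube([70, 70, 1030]);
translate([2544, 134, 0]) cube([70, 70, 1030]);
translate([404, 134, 199]) cube([2140, 70, 90]);
translate([404, 134, 744]) cube([2140, 70, 90]);
translate([613, 204, 66]) cube([66, 20, 856]);
translate([888, 204, 66]) cube([66, 20, 856]);
translate([1163, 204, 66]) cube([66, 20, 856]);
translate([1438, 204, 66]) cube([66, 20, 856]);
translate([1713, 204, 66]) cube([66, 20, 856]);
translate([1988, 204, 66]) cube([66, 20, 856]);
translate([2263, 204, 66]) cube([66, 20, 856]);


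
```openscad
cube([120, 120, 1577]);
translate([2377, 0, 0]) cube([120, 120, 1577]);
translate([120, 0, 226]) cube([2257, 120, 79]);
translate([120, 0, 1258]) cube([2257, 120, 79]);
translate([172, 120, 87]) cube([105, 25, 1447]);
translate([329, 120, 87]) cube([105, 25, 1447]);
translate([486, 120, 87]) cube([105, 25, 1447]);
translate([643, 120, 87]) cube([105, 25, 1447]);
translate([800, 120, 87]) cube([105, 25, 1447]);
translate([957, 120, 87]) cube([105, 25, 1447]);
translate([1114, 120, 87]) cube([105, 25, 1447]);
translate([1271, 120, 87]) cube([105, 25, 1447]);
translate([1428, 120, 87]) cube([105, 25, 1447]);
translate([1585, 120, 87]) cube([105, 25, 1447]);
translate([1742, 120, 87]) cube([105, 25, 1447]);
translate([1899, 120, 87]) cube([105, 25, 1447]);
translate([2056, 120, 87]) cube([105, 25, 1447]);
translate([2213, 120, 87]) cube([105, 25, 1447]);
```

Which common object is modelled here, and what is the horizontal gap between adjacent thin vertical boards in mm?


A fence section. The picket gap is 52 mm.

Two posts, two rails, 14 pickets — a fence section. Span 2257 mm holds 14 pickets of 105 mm with 15 equal gaps: ⌊(2257 − 14·105) / 15⌋ = 52 mm.


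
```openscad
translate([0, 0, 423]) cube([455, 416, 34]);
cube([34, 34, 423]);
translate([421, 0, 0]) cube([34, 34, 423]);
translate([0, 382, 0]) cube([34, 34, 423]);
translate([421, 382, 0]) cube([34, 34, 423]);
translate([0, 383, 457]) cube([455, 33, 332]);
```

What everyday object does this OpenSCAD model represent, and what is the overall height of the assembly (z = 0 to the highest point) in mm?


A chair. The overall height is 789 mm.

A slab on four corner posts with a tall panel at the back — a chair. The seat slab sits at z = 423 with thickness 34, and the 332 mm backrest starts at the seat top, so the overall height is 423 + 34 + 332 = 789 mm.


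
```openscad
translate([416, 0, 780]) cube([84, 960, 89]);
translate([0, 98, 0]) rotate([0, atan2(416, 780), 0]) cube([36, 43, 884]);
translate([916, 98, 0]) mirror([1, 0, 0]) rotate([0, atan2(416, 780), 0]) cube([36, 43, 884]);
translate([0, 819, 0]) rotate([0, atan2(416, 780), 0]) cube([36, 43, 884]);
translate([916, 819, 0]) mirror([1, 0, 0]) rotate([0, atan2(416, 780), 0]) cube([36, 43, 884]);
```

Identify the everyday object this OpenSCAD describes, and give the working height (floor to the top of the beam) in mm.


A sawhorse. The overall height is 869 mm.

A beam across two mirrored pairs of raked legs — a sawhorse. The beam's underside is at z = 780 (matching the legs' vertical rise in atan2(416, 780)) and the beam is 89 mm tall, so its top is at 780 + 89 = 869 mm. The raked legs top out at the beam's underside, so that is the highest point.


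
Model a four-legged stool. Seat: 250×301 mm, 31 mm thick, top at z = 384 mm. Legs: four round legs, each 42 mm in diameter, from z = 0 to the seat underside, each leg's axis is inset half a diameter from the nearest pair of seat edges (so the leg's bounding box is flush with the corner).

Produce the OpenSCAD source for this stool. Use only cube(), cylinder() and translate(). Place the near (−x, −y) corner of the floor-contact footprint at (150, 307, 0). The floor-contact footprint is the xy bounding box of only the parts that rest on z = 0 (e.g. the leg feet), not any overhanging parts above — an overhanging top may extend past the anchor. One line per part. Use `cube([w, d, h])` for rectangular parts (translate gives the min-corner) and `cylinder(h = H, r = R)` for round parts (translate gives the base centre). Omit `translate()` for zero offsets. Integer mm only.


translate([150, 307, 353]) cube([250, 301, 31]);
translate([171, 328, 0]) cylinder(h = 353, r = 21);
translate([379, 328, 0]) cylinder(h = 353, r = 21);
translate([171, 587, 0]) cylinder(h = 353, r = 21);
translate([379, 587, 0]) cylinder(h = 353, r = 21);


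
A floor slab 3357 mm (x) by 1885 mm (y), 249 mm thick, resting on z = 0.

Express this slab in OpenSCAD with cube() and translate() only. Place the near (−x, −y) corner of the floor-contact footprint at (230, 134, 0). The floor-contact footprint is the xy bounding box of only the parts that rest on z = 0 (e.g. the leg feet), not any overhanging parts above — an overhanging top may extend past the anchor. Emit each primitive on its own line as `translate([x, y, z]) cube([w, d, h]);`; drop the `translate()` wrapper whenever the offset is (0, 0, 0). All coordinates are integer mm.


translate([230, 134, 0]) cube([3357, 1885, 249]);


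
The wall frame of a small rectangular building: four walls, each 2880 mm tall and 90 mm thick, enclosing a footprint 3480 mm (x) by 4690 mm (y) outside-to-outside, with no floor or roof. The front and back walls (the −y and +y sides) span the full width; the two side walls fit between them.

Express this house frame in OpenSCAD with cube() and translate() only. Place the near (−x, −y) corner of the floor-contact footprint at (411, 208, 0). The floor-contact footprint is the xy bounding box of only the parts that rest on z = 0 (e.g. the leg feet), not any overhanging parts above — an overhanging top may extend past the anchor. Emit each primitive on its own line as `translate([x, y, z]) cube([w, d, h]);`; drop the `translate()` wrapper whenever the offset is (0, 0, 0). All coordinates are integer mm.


translate([411, 208, 0]) cube([3480, 90, 2880]);
translate([411, 4808, 0]) cube([3480, 90, 2880]);
translate([411, 298, 0]) cube([90, 4510, 2880]);
translate([3801, 298, 0]) cube([90, 4510, 2880]);


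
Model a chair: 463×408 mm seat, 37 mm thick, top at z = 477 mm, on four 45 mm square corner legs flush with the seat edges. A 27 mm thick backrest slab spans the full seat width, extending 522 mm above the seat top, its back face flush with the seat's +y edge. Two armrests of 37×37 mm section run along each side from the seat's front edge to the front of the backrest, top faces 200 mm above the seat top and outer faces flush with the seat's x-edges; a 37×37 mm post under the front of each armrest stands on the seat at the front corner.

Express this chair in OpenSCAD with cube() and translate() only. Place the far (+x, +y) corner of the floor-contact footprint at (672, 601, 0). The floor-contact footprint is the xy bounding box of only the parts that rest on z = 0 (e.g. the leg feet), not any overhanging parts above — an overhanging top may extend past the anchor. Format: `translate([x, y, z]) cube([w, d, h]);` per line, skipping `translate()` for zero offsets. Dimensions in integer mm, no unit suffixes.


translate([209, 193, 440]) cube([463, 408, 37]);
translate([209, 193, 0]) cube([45, 45, 440]);
translate([627, 193, 0]) cube([45, 45, 440]);
translate([209, 556, 0]) cube([45, 45, 440]);
translate([627, 556, 0]) cube([45, 45, 440]);
translate([209, 574, 477]) cube([463, 27, 522]);
translate([209, 193, 640]) cube([37, 381, 37]);
translate([635, 193, 640]) cube([37, 381, 37]);
translate([209, 193, 477]) cube([37, 37, 163]);
translate([635, 193, 477]) cube([37, 37, 163]);


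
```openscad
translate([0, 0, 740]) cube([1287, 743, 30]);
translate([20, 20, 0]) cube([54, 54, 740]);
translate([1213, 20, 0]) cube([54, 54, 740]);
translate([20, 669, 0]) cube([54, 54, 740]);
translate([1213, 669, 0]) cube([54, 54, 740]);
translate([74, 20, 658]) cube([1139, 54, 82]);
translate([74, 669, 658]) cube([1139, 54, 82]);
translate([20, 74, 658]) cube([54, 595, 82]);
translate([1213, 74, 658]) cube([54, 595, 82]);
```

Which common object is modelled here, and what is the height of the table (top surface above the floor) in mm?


A table. The table height is 770 mm.

A 1287×743×30 slab sits at z = 740 on four 54 mm square posts — a table. The top surface is at 740 + 30 = 770 mm.


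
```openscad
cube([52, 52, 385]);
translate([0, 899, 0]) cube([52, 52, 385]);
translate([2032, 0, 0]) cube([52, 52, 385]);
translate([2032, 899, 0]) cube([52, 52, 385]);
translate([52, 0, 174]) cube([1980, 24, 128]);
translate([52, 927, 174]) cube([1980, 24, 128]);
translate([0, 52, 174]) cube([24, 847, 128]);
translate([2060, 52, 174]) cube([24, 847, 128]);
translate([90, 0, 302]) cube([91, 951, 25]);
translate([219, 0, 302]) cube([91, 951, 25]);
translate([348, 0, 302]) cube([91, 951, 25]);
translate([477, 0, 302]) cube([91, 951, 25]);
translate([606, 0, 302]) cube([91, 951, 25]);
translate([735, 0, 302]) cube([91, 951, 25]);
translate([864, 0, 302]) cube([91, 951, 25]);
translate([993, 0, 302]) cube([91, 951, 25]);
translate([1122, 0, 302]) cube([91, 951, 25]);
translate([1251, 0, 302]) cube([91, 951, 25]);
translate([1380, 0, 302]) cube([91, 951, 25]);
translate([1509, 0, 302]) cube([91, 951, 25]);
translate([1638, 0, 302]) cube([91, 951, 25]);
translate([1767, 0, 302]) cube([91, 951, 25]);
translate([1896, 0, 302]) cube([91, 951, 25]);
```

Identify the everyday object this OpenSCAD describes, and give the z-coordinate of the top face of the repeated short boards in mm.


A bed frame. The slat-top height is 327 mm.

Four posts, four rails, and a row of slats — a bed frame. Slats sit on the rails at z = 174 + 128 = 302; with slat thickness 25, the top is 327 mm.


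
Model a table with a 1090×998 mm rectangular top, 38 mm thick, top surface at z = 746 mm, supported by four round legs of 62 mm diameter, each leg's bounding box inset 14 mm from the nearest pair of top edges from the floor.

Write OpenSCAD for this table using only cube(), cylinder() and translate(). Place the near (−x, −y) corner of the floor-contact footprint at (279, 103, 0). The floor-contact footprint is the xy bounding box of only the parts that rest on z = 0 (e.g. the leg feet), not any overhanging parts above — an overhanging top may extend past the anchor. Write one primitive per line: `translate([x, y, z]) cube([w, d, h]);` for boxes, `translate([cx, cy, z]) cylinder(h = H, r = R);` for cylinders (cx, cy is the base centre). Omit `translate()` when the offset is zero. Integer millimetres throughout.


translate([265, 89, 708]) cube([1090, 998, 38]);
translate([310, 134, 0]) cylinder(h = 708, r = 31);
translate([1310, 134, 0]) cylinder(h = 708, r = 31);
translate([310, 1042, 0]) cylinder(h = 708, r = 31);
translate([1310, 1042, 0]) cylinder(h = 708, r = 31);


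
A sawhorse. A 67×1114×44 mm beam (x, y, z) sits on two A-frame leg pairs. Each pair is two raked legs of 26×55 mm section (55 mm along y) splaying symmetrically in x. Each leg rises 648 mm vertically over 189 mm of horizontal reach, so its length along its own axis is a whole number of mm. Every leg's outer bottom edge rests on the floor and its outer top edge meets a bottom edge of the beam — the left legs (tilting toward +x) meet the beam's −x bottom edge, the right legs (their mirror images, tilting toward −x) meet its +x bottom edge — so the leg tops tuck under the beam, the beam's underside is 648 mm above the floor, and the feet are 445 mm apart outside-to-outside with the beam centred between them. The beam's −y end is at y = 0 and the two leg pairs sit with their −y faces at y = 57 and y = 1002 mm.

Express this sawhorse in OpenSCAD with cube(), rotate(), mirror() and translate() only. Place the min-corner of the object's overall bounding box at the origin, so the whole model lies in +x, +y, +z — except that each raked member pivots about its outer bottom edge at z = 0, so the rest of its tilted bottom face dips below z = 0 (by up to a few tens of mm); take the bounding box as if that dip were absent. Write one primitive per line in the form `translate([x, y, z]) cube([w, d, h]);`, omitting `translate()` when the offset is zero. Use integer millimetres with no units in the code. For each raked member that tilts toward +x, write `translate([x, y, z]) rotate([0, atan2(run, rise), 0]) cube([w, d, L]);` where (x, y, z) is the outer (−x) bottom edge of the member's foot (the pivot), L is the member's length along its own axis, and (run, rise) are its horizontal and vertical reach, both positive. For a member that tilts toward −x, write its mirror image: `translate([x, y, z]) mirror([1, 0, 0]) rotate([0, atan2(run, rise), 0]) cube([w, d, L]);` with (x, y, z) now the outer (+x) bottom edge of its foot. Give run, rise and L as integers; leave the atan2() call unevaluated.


translate([189, 0, 648]) cube([67, 1114, 44]);
translate([0, 57, 0]) rotate([0, atan2(189, 648), 0]) cube([26, 55, 675]);
translate([445, 57, 0]) mirror([1, 0, 0]) rotate([0, atan2(189, 648), 0]) cube([26, 55, 675]);
translate([0, 1002, 0]) rotate([0, atan2(189, 648), 0]) cube([26, 55, 675]);
translate([445, 1002, 0]) mirror([1, 0, 0]) rotate([0, atan2(189, 648), 0]) cube([26, 55, 675]);


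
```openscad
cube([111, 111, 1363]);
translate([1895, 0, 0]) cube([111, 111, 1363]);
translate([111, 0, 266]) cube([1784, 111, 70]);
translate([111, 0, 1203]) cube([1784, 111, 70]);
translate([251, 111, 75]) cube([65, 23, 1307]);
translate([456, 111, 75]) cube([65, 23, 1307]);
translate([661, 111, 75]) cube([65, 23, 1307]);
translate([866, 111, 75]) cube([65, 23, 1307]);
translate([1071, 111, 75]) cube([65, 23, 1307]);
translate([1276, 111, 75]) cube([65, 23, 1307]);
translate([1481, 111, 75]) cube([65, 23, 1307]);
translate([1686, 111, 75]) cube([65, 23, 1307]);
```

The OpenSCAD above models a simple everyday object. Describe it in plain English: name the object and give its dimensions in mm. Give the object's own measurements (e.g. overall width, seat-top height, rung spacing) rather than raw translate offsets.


A fence section. Two 111×111 mm posts, 1363 mm tall, stand on the floor with a clear span of 1784 mm between their inner faces. Two horizontal rails of 111×70 mm section span the gap between the posts with their undersides at z = 266 mm and z = 1203 mm, flush with the posts' −y face. 8 pickets, each 65 mm wide, 23 mm thick and 1307 mm tall, are fixed to the +y face of the rails with their bottoms at z = 75 mm, spaced across the span with a 140 mm gap after the −x post and between neighbouring pickets, with 144 mm left before the +x post.


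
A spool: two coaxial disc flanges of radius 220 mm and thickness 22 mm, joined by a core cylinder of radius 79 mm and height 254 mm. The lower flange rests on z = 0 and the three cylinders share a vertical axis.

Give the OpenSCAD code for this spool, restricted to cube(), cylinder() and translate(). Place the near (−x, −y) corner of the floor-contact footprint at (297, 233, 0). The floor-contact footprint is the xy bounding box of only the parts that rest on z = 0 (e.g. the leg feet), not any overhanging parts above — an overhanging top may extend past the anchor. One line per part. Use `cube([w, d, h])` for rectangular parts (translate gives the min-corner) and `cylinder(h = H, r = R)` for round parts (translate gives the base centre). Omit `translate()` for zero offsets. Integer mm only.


translate([517, 453, 0]) cylinder(h = 22, r = 220);
translate([517, 453, 22]) cylinder(h = 254, r = 79);
translate([517, 453, 276]) cylinder(h = 22, r = 220);


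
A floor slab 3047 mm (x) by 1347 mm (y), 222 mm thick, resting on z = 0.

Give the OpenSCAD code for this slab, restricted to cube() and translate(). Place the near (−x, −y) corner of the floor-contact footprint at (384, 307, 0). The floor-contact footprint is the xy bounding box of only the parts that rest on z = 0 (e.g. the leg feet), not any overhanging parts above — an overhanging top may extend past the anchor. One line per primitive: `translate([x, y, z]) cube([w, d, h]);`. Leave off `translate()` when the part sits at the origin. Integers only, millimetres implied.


translate([384, 307, 0]) cube([3047, 1347, 222]);


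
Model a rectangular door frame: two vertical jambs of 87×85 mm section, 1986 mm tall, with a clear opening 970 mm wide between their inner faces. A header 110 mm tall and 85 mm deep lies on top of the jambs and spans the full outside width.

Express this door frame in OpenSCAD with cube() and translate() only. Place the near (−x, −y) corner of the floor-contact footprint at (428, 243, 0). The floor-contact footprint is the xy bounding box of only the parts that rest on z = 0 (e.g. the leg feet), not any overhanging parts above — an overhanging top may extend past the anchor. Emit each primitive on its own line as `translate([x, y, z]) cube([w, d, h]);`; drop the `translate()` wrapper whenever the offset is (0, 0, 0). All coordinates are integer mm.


translate([428, 243, 0]) cube([87, 85, 1986]);
translate([1485, 243, 0]) cube([87, 85, 1986]);
translate([428, 243, 1986]) cube([1144, 85, 110]);


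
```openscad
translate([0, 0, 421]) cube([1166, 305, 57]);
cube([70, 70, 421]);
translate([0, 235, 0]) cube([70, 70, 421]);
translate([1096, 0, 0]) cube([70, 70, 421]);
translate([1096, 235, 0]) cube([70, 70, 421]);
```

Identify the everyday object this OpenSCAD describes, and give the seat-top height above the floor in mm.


A bench. The seat-top height is 478 mm.

A long slab on four corner posts — a bench. The slab sits at z = 421 with thickness 57, so the top is 421 + 57 = 478 mm.


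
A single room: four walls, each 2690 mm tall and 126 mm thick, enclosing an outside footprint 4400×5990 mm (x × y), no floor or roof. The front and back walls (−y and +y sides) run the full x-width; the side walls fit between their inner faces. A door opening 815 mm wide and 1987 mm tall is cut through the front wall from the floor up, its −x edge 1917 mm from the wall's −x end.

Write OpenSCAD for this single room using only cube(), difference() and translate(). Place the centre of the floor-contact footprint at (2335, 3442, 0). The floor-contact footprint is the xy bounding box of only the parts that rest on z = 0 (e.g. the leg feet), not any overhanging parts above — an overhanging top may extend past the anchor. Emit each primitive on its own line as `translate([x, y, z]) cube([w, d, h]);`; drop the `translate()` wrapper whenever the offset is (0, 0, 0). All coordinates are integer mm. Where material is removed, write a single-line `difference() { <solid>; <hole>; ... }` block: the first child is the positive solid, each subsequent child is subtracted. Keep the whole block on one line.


difference() { translate([135, 447, 0]) cube([4400, 126, 2690]); translate([2052, 447, 0]) cube([815, 126, 1987]); }
translate([135, 6311, 0]) cube([4400, 126, 2690]);
translate([135, 573, 0]) cube([126, 5738, 2690]);
translate([4409, 573, 0]) cube([126, 5738, 2690]);


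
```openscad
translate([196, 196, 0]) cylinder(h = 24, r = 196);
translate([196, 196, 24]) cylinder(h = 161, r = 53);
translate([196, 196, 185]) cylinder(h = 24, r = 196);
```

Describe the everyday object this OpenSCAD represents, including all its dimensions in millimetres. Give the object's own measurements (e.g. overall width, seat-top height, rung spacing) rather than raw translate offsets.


A spool: two coaxial disc flanges of radius 196 mm and thickness 24 mm, joined by a core cylinder of radius 53 mm and height 161 mm. The lower flange rests on z = 0 and the three cylinders share a vertical axis.


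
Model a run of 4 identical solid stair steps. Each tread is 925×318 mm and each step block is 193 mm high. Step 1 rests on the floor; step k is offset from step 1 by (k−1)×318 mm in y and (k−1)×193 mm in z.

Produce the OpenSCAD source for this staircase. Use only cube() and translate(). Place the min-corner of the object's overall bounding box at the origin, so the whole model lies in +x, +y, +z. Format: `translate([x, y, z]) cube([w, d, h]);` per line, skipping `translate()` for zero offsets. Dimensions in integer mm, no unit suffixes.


cube([925, 318, 193]);
translate([0, 318, 193]) cube([925, 318, 193]);
translate([0, 636, 386]) cube([925, 318, 193]);
translate([0, 954, 579]) cube([925, 318, 193]);


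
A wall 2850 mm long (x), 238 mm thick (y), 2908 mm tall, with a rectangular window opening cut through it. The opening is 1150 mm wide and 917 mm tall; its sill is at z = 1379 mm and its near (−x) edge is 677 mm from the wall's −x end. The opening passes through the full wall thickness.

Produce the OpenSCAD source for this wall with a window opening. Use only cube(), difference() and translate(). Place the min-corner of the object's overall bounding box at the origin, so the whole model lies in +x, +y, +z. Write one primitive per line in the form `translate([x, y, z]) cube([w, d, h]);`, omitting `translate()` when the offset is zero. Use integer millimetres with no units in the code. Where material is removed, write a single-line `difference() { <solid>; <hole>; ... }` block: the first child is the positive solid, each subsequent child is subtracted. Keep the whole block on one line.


difference() { cube([2850, 238, 2908]); translate([677, 0, 1379]) cube([1150, 238, 917]); }


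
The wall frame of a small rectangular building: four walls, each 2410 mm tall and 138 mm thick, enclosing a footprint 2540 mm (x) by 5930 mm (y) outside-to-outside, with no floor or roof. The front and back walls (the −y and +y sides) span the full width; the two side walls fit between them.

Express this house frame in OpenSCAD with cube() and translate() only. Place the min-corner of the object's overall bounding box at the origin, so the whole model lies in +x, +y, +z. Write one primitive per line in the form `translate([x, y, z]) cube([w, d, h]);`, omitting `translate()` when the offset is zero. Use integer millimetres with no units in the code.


cube([2540, 138, 2410]);
translate([0, 5792, 0]) cube([2540, 138, 2410]);
translate([0, 138, 0]) cube([138, 5654, 2410]);
translate([2402, 138, 0]) cube([138, 5654, 2410]);
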